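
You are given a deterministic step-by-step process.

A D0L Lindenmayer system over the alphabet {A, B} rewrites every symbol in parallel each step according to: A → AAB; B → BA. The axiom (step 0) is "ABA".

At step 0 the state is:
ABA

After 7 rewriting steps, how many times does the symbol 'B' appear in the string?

987

k=0  ABA
k=1  AABBAAAB
k=2  AABAABBABAAABAABAABBA
k=3  AABAABBAAABAABBABAAABBAAABAABAABBAAABAABBAAABAABBABAAAB
k=4  AABAABBAAABAABBABAAABAABAABBAAABAABBABAAABBAAABAABAABBABAA…AABAABAABBAAABAABBABAAABAABAABBAAABAABBABAAABBAAABAABAABBA  (len 144)
k=5  AABAABBAAABAABBABAAABAABAABBAAABAABBABAAABBAAABAABAABBAAAB…BAABBABAAABBAAABAABAABBABAAABAABAABBAAABAABBAAABAABBABAAAB  (len 377)
k=6  AABAABBAAABAABBABAAABAABAABBAAABAABBABAAABBAAABAABAABBAAAB…AABAABAABBAAABAABBABAAABAABAABBAAABAABBABAAABBAAABAABAABBA  (len 987)
k=7  AABAABBAAABAABBABAAABAABAABBAAABAABBABAAABBAAABAABAABBAAAB…BAABBABAAABBAAABAABAABBABAAABAABAABBAAABAABBAAABAABBABAAAB  (len 2584)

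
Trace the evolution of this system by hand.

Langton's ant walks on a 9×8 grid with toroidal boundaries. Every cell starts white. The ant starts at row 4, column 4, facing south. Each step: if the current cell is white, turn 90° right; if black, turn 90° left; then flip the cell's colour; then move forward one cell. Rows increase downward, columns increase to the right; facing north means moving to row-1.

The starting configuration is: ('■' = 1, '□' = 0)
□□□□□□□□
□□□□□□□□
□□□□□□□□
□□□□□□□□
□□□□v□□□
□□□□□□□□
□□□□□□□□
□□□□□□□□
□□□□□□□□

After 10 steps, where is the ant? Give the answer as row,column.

k=0  □□□□□□□□
□□□□□□□□
□□□□□□□□
□□□□□□□□
□□□□v□□□
□□□□□□□□
□□□□□□□□
□□□□□□□□
□□□□□□□□
k=1  □□□□□□□□
□□□□□□□□
□□□□□□□□
□□□□□□□□
□□□<■□□□
□□□□□□□□
□□□□□□□□
□□□□□□□□
□□□□□□□□
k=2  □□□□□□□□
□□□□□□□□
□□□□□□□□
□□□^□□□□
□□□■■□□□
□□□□□□□□
□□□□□□□□
□□□□□□□□
□□□□□□□□
k=3  □□□□□□□□
□□□□□□□□
□□□□□□□□
□□□■>□□□
□□□■■□□□
□□□□□□□□
□□□□□□□□
□□□□□□□□
□□□□□□□□
k=4  □□□□□□□□
□□□□□□□□
□□□□□□□□
□□□■■□□□
□□□■v□□□
□□□□□□□□
□□□□□□□□
□□□□□□□□
□□□□□□□□
k=5  □□□□□□□□
□□□□□□□□
□□□□□□□□
□□□■■□□□
□□□■□>□□
□□□□□□□□
□□□□□□□□
□□□□□□□□
□□□□□□□□
k=6  □□□□□□□□
□□□□□□□□
□□□□□□□□
□□□■■□□□
□□□■□■□□
□□□□□v□□
□□□□□□□□
□□□□□□□□
□□□□□□□□
k=7  □□□□□□□□
□□□□□□□□
□□□□□□□□
□□□■■□□□
□□□■□■□□
□□□□<■□□
□□□□□□□□
□□□□□□□□
□□□□□□□□
k=8  □□□□□□□□
□□□□□□□□
□□□□□□□□
□□□■■□□□
□□□■^■□□
□□□□■■□□
□□□□□□□□
□□□□□□□□
□□□□□□□□
k=9  □□□□□□□□
□□□□□□□□
□□□□□□□□
□□□■■□□□
□□□■■>□□
□□□□■■□□
□□□□□□□□
□□□□□□□□
□□□□□□□□
k=10  □□□□□□□□
□□□□□□□□
□□□□□□□□
□□□■■^□□
□□□■■□□□
□□□□■■□□
□□□□□□□□
□□□□□□□□
□□□□□□□□

3,5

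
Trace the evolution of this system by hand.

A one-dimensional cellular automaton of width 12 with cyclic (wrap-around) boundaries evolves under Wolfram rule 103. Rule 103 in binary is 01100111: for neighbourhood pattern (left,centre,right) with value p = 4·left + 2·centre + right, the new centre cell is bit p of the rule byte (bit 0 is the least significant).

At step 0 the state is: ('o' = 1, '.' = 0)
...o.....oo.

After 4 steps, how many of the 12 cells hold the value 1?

9

k=0  ...o.....oo.
k=1  oooo.oooo.o.
k=2  ...oo...oooo
k=3  .oo.o.oo...o
k=4  o.oooo.o.ooo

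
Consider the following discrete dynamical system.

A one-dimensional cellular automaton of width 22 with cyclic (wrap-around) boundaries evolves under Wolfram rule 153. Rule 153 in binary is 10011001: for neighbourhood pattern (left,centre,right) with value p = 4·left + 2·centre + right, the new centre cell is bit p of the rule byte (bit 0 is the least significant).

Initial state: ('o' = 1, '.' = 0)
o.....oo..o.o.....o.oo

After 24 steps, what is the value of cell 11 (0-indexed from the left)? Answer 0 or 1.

1

[0] o.....oo..o.o.....o.oo
[1] .oooo.o.o....oooo...oo
[2] .ooo.....ooo.ooo.oo.o.
[3] .oo.oooo.oo..oo..o...o
[4] .o..ooo..o.o.o.o..oo..
[5] ..o.oo.o........o.o.oo
[6] o...o...ooooooo.....o.
[7] .oo..oo.oooooo.oooo...
[8] .o.o.o..ooooo..ooo.ooo
[9] ......o.oooo.o.oo..oo.
[10] ooooo...ooo....o.o.o.o
[11] oooo.oo.oo.ooo.......o
[12] ooo..o..o..oo.oooooo.o
[13] oo.o..o..o.o..ooooo..o
[14] o...o..o....o.oooo.o.o
[15] .oo..o..ooo...ooo....o
[16] .o.o..o.oo.oo.oo.ooo..
[17] ....o...o..o..o..oo.oo
[18] ooo..oo..o..o..o.o..o.
[19] oo.o.o.o..o..o....o...
[20] o.......o..o..ooo..oo.
[21] .oooooo..o..o.oo.o.o..
[22] .ooooo.o..o...o.....oo
[23] .oooo...o..oo..oooo.o.
[24] .ooo.oo..o.o.o.ooo...o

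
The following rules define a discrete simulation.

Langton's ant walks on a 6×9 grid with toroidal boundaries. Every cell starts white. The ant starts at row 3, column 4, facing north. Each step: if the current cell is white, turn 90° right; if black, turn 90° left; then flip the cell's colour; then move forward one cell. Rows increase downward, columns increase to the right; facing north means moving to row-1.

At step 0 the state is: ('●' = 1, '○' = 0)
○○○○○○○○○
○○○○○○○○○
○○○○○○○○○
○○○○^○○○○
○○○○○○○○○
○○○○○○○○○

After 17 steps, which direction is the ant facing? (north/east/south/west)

west

step 0: ○○○○○○○○○
○○○○○○○○○
○○○○○○○○○
○○○○^○○○○
○○○○○○○○○
○○○○○○○○○
step 1: ○○○○○○○○○
○○○○○○○○○
○○○○○○○○○
○○○○●>○○○
○○○○○○○○○
○○○○○○○○○
step 2: ○○○○○○○○○
○○○○○○○○○
○○○○○○○○○
○○○○●●○○○
○○○○○v○○○
○○○○○○○○○
step 3: ○○○○○○○○○
○○○○○○○○○
○○○○○○○○○
○○○○●●○○○
○○○○<●○○○
○○○○○○○○○
step 4: ○○○○○○○○○
○○○○○○○○○
○○○○○○○○○
○○○○^●○○○
○○○○●●○○○
○○○○○○○○○
step 5: ○○○○○○○○○
○○○○○○○○○
○○○○○○○○○
○○○<○●○○○
○○○○●●○○○
○○○○○○○○○
step 6: ○○○○○○○○○
○○○○○○○○○
○○○^○○○○○
○○○●○●○○○
○○○○●●○○○
○○○○○○○○○
step 7: ○○○○○○○○○
○○○○○○○○○
○○○●>○○○○
○○○●○●○○○
○○○○●●○○○
○○○○○○○○○
step 8: ○○○○○○○○○
○○○○○○○○○
○○○●●○○○○
○○○●v●○○○
○○○○●●○○○
○○○○○○○○○
step 9: ○○○○○○○○○
○○○○○○○○○
○○○●●○○○○
○○○<●●○○○
○○○○●●○○○
○○○○○○○○○
step 10: ○○○○○○○○○
○○○○○○○○○
○○○●●○○○○
○○○○●●○○○
○○○v●●○○○
○○○○○○○○○
step 11: ○○○○○○○○○
○○○○○○○○○
○○○●●○○○○
○○○○●●○○○
○○<●●●○○○
○○○○○○○○○
step 12: ○○○○○○○○○
○○○○○○○○○
○○○●●○○○○
○○^○●●○○○
○○●●●●○○○
○○○○○○○○○
step 13: ○○○○○○○○○
○○○○○○○○○
○○○●●○○○○
○○●>●●○○○
○○●●●●○○○
○○○○○○○○○
step 14: ○○○○○○○○○
○○○○○○○○○
○○○●●○○○○
○○●●●●○○○
○○●v●●○○○
○○○○○○○○○
step 15: ○○○○○○○○○
○○○○○○○○○
○○○●●○○○○
○○●●●●○○○
○○●○>●○○○
○○○○○○○○○
step 16: ○○○○○○○○○
○○○○○○○○○
○○○●●○○○○
○○●●^●○○○
○○●○○●○○○
○○○○○○○○○
step 17: ○○○○○○○○○
○○○○○○○○○
○○○●●○○○○
○○●<○●○○○
○○●○○●○○○
○○○○○○○○○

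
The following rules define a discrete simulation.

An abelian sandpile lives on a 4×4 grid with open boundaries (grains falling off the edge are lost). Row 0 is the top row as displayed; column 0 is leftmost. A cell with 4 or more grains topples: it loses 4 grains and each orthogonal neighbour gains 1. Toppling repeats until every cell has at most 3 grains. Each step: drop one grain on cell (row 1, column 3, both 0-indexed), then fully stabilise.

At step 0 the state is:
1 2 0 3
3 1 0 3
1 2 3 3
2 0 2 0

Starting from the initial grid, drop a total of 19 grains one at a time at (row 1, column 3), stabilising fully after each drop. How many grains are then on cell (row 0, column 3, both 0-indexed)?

gen 0: 1 2 0 3
3 1 0 3
1 2 3 3
2 0 2 0
gen 1: 1 2 1 0
3 1 2 2
1 3 0 1
2 0 3 1
gen 2: 1 2 1 0
3 1 2 3
1 3 0 1
2 0 3 1
gen 3: 1 2 1 1
3 1 3 0
1 3 0 2
2 0 3 1
gen 4: 1 2 1 1
3 1 3 1
1 3 0 2
2 0 3 1
gen 5: 1 2 1 1
3 1 3 2
1 3 0 2
2 0 3 1
gen 6: 1 2 1 1
3 1 3 3
1 3 0 2
2 0 3 1
gen 7: 1 2 2 2
3 2 0 1
1 3 1 3
2 0 3 1
gen 8: 1 2 2 2
3 2 0 2
1 3 1 3
2 0 3 1
gen 9: 1 2 2 2
3 2 0 3
1 3 1 3
2 0 3 1
gen 10: 1 2 2 3
3 2 1 1
1 3 2 0
2 0 3 2
gen 11: 1 2 2 3
3 2 1 2
1 3 2 0
2 0 3 2
gen 12: 1 2 2 3
3 2 1 3
1 3 2 0
2 0 3 2
gen 13: 1 2 3 0
3 2 2 1
1 3 2 1
2 0 3 2
gen 14: 1 2 3 0
3 2 2 2
1 3 2 1
2 0 3 2
gen 15: 1 2 3 0
3 2 2 3
1 3 2 1
2 0 3 2
gen 16: 1 2 3 1
3 2 3 0
1 3 2 2
2 0 3 2
gen 17: 1 2 3 1
3 2 3 1
1 3 2 2
2 0 3 2
gen 18: 1 2 3 1
3 2 3 2
1 3 2 2
2 0 3 2
gen 19: 1 2 3 1
3 2 3 3
1 3 2 2
2 0 3 2

1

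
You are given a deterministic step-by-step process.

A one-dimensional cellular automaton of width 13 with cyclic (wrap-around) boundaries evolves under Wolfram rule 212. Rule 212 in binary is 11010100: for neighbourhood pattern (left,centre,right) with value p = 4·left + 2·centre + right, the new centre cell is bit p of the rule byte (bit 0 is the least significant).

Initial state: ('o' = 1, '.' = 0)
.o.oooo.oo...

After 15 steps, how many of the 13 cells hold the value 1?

gen 0: .o.oooo.oo...
gen 1: .o..ooo..oo..
gen 2: .oo..ooo..oo.
gen 3: ..oo..ooo..oo
gen 4: o..oo..ooo..o
gen 5: oo..oo..ooo..
gen 6: .oo..oo..ooo.
gen 7: ..oo..oo..ooo
gen 8: o..oo..oo..oo
gen 9: oo..oo..oo..o
gen 10: ooo..oo..oo..
gen 11: .ooo..oo..oo.
gen 12: ..ooo..oo..oo
gen 13: o..ooo..oo..o
gen 14: oo..ooo..oo..
gen 15: .oo..ooo..oo.

7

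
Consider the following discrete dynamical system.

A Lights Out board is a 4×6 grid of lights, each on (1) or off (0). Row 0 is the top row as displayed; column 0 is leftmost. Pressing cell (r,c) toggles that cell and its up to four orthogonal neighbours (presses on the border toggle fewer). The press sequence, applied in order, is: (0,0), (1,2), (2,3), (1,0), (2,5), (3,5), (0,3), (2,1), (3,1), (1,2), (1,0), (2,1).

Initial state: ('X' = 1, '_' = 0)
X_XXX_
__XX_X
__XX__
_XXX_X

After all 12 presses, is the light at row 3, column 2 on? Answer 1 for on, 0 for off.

0

0) X_XXX_
__XX_X
__XX__
_XXX_X
1) _XXXX_
X_XX_X
__XX__
_XXX_X
2) _X_XX_
XX___X
___X__
_XXX_X
3) _X_XX_
XX_X_X
__X_X_
_XX__X
4) XX_XX_
___X_X
X_X_X_
_XX__X
5) XX_XX_
___X__
X_X__X
_XX___
6) XX_XX_
___X__
X_X___
_XX_XX
7) XXX___
______
X_X___
_XX_XX
8) XXX___
_X____
_X____
__X_XX
9) XXX___
_X____
______
XX__XX
10) XX____
__XX__
__X___
XX__XX
11) _X____
XXXX__
X_X___
XX__XX
12) _X____
X_XX__
_X____
X___XX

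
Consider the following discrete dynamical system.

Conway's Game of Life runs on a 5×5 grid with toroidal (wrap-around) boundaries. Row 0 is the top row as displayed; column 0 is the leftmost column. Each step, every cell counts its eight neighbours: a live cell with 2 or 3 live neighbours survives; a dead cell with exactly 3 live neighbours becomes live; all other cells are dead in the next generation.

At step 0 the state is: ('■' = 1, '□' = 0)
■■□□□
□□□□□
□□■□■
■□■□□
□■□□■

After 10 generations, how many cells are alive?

4

t=0: ■■□□□
□□□□□
□□■□■
■□■□□
□■□□■
t=1: ■■□□□
■■□□□
□■□■□
■□■□■
□□■□■
t=2: □□■□■
□□□□■
□□□■□
■□■□■
□□■□■
t=3: ■□□□■
□□□□■
■□□■□
■■■□■
□□■□■
t=4: ■□□□■
□□□■□
□□■■□
□□■□□
□□■□□
t=5: □□□■■
□□■■□
□□■■□
□■■□□
□■□■□
t=6: □□□□■
□□□□□
□□□□□
□■□□□
■■□■■
t=7: □□□■■
□□□□□
□□□□□
□■■□■
□■■■■
t=8: ■□□□■
□□□□□
□□□□□
□■□□■
□■□□□
t=9: ■□□□□
□□□□□
□□□□□
■□□□□
□■□□■
t=10: ■□□□□
□□□□□
□□□□□
■□□□□
□■□□■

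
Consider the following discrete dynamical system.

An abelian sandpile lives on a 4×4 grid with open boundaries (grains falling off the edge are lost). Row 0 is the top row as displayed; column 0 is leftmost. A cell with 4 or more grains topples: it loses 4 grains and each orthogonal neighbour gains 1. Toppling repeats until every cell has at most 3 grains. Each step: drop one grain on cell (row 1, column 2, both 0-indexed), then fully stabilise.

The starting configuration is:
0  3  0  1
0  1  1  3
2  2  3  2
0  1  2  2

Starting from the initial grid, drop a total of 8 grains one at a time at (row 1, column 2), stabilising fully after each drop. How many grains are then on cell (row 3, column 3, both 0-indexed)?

gen 0: 0  3  0  1
0  1  1  3
2  2  3  2
0  1  2  2
gen 1: 0  3  0  1
0  1  2  3
2  2  3  2
0  1  2  2
gen 2: 0  3  0  1
0  1  3  3
2  2  3  2
0  1  2  2
gen 3: 0  3  1  2
0  2  2  1
2  3  1  0
0  1  3  3
gen 4: 0  3  1  2
0  2  3  1
2  3  1  0
0  1  3  3
gen 5: 0  3  2  2
0  3  0  2
2  3  2  0
0  1  3  3
gen 6: 0  3  2  2
0  3  1  2
2  3  2  0
0  1  3  3
gen 7: 0  3  2  2
0  3  2  2
2  3  2  0
0  1  3  3
gen 8: 0  3  2  2
0  3  3  2
2  3  2  0
0  1  3  3

3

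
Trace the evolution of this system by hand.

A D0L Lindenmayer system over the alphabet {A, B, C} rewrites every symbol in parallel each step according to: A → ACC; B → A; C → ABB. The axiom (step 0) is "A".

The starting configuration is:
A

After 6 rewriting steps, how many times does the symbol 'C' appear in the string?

98

0) A
1) ACC
2) ACCABBABB
3) ACCABBABBACCAAACCAA
4) ACCABBABBACCAAACCAAACCABBABBACCACCACCABBABBACCACC
5) ACCABBABBACCAAACCAAACCABBABBACCACCACCABBABBACCACCACCABBABB…CAAACCABBABBACCABBABBACCABBABBACCAAACCAAACCABBABBACCABBABB  (len 123)
6) ACCABBABBACCAAACCAAACCABBABBACCACCACCABBABBACCACCACCABBABB…CCACCACCABBABBACCACCACCABBABBACCAAACCAAACCABBABBACCAAACCAA  (len 297)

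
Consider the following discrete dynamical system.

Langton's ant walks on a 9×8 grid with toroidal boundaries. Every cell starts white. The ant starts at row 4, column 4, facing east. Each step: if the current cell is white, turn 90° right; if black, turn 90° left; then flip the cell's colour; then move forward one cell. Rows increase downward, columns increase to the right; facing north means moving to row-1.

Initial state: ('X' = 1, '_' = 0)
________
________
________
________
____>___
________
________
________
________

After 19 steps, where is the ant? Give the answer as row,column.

step 0: ________
________
________
________
____>___
________
________
________
________
step 1: ________
________
________
________
____X___
____v___
________
________
________
step 2: ________
________
________
________
____X___
___<X___
________
________
________
step 3: ________
________
________
________
___^X___
___XX___
________
________
________
step 4: ________
________
________
________
___X>___
___XX___
________
________
________
step 5: ________
________
________
____^___
___X____
___XX___
________
________
________
step 6: ________
________
________
____X>__
___X____
___XX___
________
________
________
step 7: ________
________
________
____XX__
___X_v__
___XX___
________
________
________
step 8: ________
________
________
____XX__
___X<X__
___XX___
________
________
________
step 9: ________
________
________
____^X__
___XXX__
___XX___
________
________
________
step 10: ________
________
________
___<_X__
___XXX__
___XX___
________
________
________
step 11: ________
________
___^____
___X_X__
___XXX__
___XX___
________
________
________
step 12: ________
________
___X>___
___X_X__
___XXX__
___XX___
________
________
________
step 13: ________
________
___XX___
___XvX__
___XXX__
___XX___
________
________
________
step 14: ________
________
___XX___
___<XX__
___XXX__
___XX___
________
________
________
step 15: ________
________
___XX___
____XX__
___vXX__
___XX___
________
________
________
step 16: ________
________
___XX___
____XX__
____>X__
___XX___
________
________
________
step 17: ________
________
___XX___
____^X__
_____X__
___XX___
________
________
________
step 18: ________
________
___XX___
___<_X__
_____X__
___XX___
________
________
________
step 19: ________
________
___^X___
___X_X__
_____X__
___XX___
________
________
________

2,3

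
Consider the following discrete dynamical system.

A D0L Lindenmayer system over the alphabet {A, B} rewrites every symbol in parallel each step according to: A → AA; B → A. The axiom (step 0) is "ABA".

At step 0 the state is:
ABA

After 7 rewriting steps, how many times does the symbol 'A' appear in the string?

[0] ABA
[1] AAAAA
[2] AAAAAAAAAA
[3] AAAAAAAAAAAAAAAAAAAA
[4] AAAAAAAAAAAAAAAAAAAAAAAAAAAAAAAAAAAAAAAA
[5] AAAAAAAAAAAAAAAAAAAAAAAAAAAAAAAAAAAAAAAAAAAAAAAAAAAAAAAAAAAAAAAAAAAAAAAAAAAAAAAA
[6] AAAAAAAAAAAAAAAAAAAAAAAAAAAAAAAAAAAAAAAAAAAAAAAAAAAAAAAAAA…AAAAAAAAAAAAAAAAAAAAAAAAAAAAAAAAAAAAAAAAAAAAAAAAAAAAAAAAAA  (len 160)
[7] AAAAAAAAAAAAAAAAAAAAAAAAAAAAAAAAAAAAAAAAAAAAAAAAAAAAAAAAAA…AAAAAAAAAAAAAAAAAAAAAAAAAAAAAAAAAAAAAAAAAAAAAAAAAAAAAAAAAA  (len 320)

320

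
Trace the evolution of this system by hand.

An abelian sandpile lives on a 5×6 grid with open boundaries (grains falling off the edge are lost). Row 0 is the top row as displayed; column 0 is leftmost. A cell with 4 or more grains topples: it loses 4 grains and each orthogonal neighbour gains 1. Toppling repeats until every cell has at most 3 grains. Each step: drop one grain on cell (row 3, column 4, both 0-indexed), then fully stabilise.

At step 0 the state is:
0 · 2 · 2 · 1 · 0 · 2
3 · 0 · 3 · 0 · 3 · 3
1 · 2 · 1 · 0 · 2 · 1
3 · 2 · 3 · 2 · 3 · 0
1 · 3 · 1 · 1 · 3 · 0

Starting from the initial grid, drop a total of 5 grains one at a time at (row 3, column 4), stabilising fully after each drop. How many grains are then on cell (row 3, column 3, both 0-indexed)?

gen 0: 0 · 2 · 2 · 1 · 0 · 2
3 · 0 · 3 · 0 · 3 · 3
1 · 2 · 1 · 0 · 2 · 1
3 · 2 · 3 · 2 · 3 · 0
1 · 3 · 1 · 1 · 3 · 0
gen 1: 0 · 2 · 2 · 1 · 0 · 2
3 · 0 · 3 · 0 · 3 · 3
1 · 2 · 1 · 0 · 3 · 1
3 · 2 · 3 · 3 · 1 · 1
1 · 3 · 1 · 2 · 0 · 1
gen 2: 0 · 2 · 2 · 1 · 0 · 2
3 · 0 · 3 · 0 · 3 · 3
1 · 2 · 1 · 0 · 3 · 1
3 · 2 · 3 · 3 · 2 · 1
1 · 3 · 1 · 2 · 0 · 1
gen 3: 0 · 2 · 2 · 1 · 0 · 2
3 · 0 · 3 · 0 · 3 · 3
1 · 2 · 1 · 0 · 3 · 1
3 · 2 · 3 · 3 · 3 · 1
1 · 3 · 1 · 2 · 0 · 1
gen 4: 0 · 2 · 2 · 1 · 1 · 3
3 · 0 · 3 · 1 · 1 · 0
1 · 2 · 2 · 2 · 1 · 3
3 · 3 · 0 · 1 · 2 · 2
1 · 3 · 2 · 3 · 1 · 1
gen 5: 0 · 2 · 2 · 1 · 1 · 3
3 · 0 · 3 · 1 · 1 · 0
1 · 2 · 2 · 2 · 1 · 3
3 · 3 · 0 · 1 · 3 · 2
1 · 3 · 2 · 3 · 1 · 1

1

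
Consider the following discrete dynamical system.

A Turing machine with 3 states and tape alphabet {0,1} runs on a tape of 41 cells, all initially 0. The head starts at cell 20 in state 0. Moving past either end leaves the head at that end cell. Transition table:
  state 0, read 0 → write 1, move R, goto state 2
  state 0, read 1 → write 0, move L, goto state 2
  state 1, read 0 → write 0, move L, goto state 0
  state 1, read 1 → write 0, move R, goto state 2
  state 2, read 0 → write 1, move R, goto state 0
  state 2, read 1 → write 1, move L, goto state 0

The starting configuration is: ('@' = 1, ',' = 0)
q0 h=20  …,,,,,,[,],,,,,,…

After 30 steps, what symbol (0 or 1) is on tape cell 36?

1

k=0  q0 h=20  …,,,,,,[,],,,,,,…
k=1  q2 h=21  …,,,,,@[,],,,,,,…
k=2  q0 h=22  …,,,,@@[,],,,,,,…
k=3  q2 h=23  …,,,@@@[,],,,,,,…
k=4  q0 h=24  …,,@@@@[,],,,,,,…
k=5  q2 h=25  …,@@@@@[,],,,,,,…
k=6  q0 h=26  …@@@@@@[,],,,,,,…
k=7  q2 h=27  …@@@@@@[,],,,,,,…
k=8  q0 h=28  …@@@@@@[,],,,,,,…
k=9  q2 h=29  …@@@@@@[,],,,,,,…
k=10  q0 h=30  …@@@@@@[,],,,,,,…
k=11  q2 h=31  …@@@@@@[,],,,,,,…
k=12  q0 h=32  …@@@@@@[,],,,,,,…
k=13  q2 h=33  …@@@@@@[,],,,,,,…
k=14  q0 h=34  …@@@@@@[,],,,,,,|
k=15  q2 h=35  …@@@@@@[,],,,,,|
k=16  q0 h=36  …@@@@@@[,],,,,|
k=17  q2 h=37  …@@@@@@[,],,,|
k=18  q0 h=38  …@@@@@@[,],,|
k=19  q2 h=39  …@@@@@@[,],|
k=20  q0 h=40  …@@@@@@[,]|
k=21  q2 h=40  …@@@@@@[@]|
k=22  q0 h=39  …@@@@@@[@]@|
k=23  q2 h=38  …@@@@@@[@],@|
k=24  q0 h=37  …@@@@@@[@]@,@|
k=25  q2 h=36  …@@@@@@[@],@,@|
k=26  q0 h=35  …@@@@@@[@]@,@,@|
k=27  q2 h=34  …@@@@@@[@],@,@,@|
k=28  q0 h=33  …@@@@@@[@]@,@,@,…
k=29  q2 h=32  …@@@@@@[@],@,@,@…
k=30  q0 h=31  …@@@@@@[@]@,@,@,…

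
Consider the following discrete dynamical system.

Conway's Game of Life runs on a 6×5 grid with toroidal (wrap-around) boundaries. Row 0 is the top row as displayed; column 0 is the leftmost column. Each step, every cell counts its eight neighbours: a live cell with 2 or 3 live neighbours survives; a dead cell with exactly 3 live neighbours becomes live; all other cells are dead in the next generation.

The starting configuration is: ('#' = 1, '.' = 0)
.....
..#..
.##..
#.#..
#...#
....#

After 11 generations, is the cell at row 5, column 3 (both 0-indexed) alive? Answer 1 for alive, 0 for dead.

0) .....
..#..
.##..
#.#..
#...#
....#
1) .....
.##..
..##.
#.###
##.##
#...#
2) ##...
.###.
#....
.....
.....
.#.#.
3) #..##
..#.#
.##..
.....
.....
###..
4) .....
..#.#
.###.
.....
.#...
####.
5) #...#
.##..
.###.
.#...
##...
###..
6) ...##
....#
#..#.
.....
.....
..#..
7) ...##
#....
....#
.....
.....
...#.
8) ...##
#..#.
.....
.....
.....
...##
9) #.#..
...#.
.....
.....
.....
...##
10) ..#..
.....
.....
.....
.....
...##
11) ...#.
.....
.....
.....
.....
...#.

1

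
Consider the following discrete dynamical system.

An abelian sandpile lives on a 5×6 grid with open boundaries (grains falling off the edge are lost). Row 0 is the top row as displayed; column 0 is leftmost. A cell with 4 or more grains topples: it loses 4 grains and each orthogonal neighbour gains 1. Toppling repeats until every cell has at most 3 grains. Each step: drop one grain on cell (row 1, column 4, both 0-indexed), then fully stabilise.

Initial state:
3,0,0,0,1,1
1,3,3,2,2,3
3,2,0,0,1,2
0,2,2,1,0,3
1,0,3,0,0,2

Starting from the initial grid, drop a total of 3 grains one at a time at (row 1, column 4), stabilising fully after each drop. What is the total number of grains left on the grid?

k=0  3,0,0,0,1,1
1,3,3,2,2,3
3,2,0,0,1,2
0,2,2,1,0,3
1,0,3,0,0,2
k=1  3,0,0,0,1,1
1,3,3,2,3,3
3,2,0,0,1,2
0,2,2,1,0,3
1,0,3,0,0,2
k=2  3,0,0,0,2,2
1,3,3,3,1,0
3,2,0,0,2,3
0,2,2,1,0,3
1,0,3,0,0,2
k=3  3,0,0,0,2,2
1,3,3,3,2,0
3,2,0,0,2,3
0,2,2,1,0,3
1,0,3,0,0,2

43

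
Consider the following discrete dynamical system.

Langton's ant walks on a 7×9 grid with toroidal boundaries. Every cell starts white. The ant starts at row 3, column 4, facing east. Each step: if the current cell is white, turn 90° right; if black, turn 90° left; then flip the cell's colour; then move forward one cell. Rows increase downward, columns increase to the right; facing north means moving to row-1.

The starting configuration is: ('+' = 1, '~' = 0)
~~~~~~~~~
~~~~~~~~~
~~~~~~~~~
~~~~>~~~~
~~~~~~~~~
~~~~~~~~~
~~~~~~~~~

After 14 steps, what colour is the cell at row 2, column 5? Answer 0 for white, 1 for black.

k=0  ~~~~~~~~~
~~~~~~~~~
~~~~~~~~~
~~~~>~~~~
~~~~~~~~~
~~~~~~~~~
~~~~~~~~~
k=1  ~~~~~~~~~
~~~~~~~~~
~~~~~~~~~
~~~~+~~~~
~~~~v~~~~
~~~~~~~~~
~~~~~~~~~
k=2  ~~~~~~~~~
~~~~~~~~~
~~~~~~~~~
~~~~+~~~~
~~~<+~~~~
~~~~~~~~~
~~~~~~~~~
k=3  ~~~~~~~~~
~~~~~~~~~
~~~~~~~~~
~~~^+~~~~
~~~++~~~~
~~~~~~~~~
~~~~~~~~~
k=4  ~~~~~~~~~
~~~~~~~~~
~~~~~~~~~
~~~+>~~~~
~~~++~~~~
~~~~~~~~~
~~~~~~~~~
k=5  ~~~~~~~~~
~~~~~~~~~
~~~~^~~~~
~~~+~~~~~
~~~++~~~~
~~~~~~~~~
~~~~~~~~~
k=6  ~~~~~~~~~
~~~~~~~~~
~~~~+>~~~
~~~+~~~~~
~~~++~~~~
~~~~~~~~~
~~~~~~~~~
k=7  ~~~~~~~~~
~~~~~~~~~
~~~~++~~~
~~~+~v~~~
~~~++~~~~
~~~~~~~~~
~~~~~~~~~
k=8  ~~~~~~~~~
~~~~~~~~~
~~~~++~~~
~~~+<+~~~
~~~++~~~~
~~~~~~~~~
~~~~~~~~~
k=9  ~~~~~~~~~
~~~~~~~~~
~~~~^+~~~
~~~+++~~~
~~~++~~~~
~~~~~~~~~
~~~~~~~~~
k=10  ~~~~~~~~~
~~~~~~~~~
~~~<~+~~~
~~~+++~~~
~~~++~~~~
~~~~~~~~~
~~~~~~~~~
k=11  ~~~~~~~~~
~~~^~~~~~
~~~+~+~~~
~~~+++~~~
~~~++~~~~
~~~~~~~~~
~~~~~~~~~
k=12  ~~~~~~~~~
~~~+>~~~~
~~~+~+~~~
~~~+++~~~
~~~++~~~~
~~~~~~~~~
~~~~~~~~~
k=13  ~~~~~~~~~
~~~++~~~~
~~~+v+~~~
~~~+++~~~
~~~++~~~~
~~~~~~~~~
~~~~~~~~~
k=14  ~~~~~~~~~
~~~++~~~~
~~~<++~~~
~~~+++~~~
~~~++~~~~
~~~~~~~~~
~~~~~~~~~

1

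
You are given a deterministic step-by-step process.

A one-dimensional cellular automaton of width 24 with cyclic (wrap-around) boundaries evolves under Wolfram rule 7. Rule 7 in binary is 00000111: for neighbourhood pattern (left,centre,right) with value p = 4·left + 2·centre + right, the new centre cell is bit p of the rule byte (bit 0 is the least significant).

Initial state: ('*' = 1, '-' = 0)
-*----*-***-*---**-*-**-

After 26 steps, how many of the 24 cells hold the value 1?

t=0: -*----*-***-*---**-*-**-
t=1: **-****-----*-**---*----
t=2: --------*****----***-***
t=3: -*******------***-------
t=4: *--------*****----******
t=5: --*******------***------
t=6: **--------*****----*****
t=7: ---*******------***-----
t=8: ***--------*****----****
t=9: ----*******------***----
t=10: ****--------*****----***
t=11: -----*******------***---
t=12: *****--------*****----**
t=13: ------*******------***--
t=14: ******--------*****----*
t=15: -------*******------***-
t=16: *******--------*****----
t=17: --------*******------***
t=18: -*******--------*****---
t=19: *--------*******------**
t=20: --*******--------*****--
t=21: **--------*******------*
t=22: ---*******--------*****-
t=23: ***--------*******------
t=24: ----*******--------*****
t=25: -***--------*******-----
t=26: *----*******--------****

12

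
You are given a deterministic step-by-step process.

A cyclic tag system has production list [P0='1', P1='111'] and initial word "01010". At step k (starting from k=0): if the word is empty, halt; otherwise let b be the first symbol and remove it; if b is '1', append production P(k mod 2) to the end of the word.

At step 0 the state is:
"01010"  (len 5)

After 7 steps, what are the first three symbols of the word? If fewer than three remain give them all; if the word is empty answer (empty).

111

k=0  "01010"  (len 5)
k=1  "1010"  (len 4)
k=2  "010111"  (len 6)
k=3  "10111"  (len 5)
k=4  "0111111"  (len 7)
k=5  "111111"  (len 6)
k=6  "11111111"  (len 8)
k=7  "11111111"  (len 8)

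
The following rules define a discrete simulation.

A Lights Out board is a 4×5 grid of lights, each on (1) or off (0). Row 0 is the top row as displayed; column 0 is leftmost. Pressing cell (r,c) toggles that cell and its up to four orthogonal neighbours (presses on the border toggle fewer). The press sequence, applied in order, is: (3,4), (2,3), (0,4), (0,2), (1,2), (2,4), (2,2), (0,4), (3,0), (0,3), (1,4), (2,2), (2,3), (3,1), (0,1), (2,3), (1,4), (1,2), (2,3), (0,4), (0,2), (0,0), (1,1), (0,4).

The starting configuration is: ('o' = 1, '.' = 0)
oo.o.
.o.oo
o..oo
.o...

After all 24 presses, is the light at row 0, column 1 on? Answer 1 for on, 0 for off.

k=0  oo.o.
.o.oo
o..oo
.o...
k=1  oo.o.
.o.oo
o..o.
.o.oo
k=2  oo.o.
.o..o
o.o.o
.o..o
k=3  oo..o
.o...
o.o.o
.o..o
k=4  o.ooo
.oo..
o.o.o
.o..o
k=5  o..oo
...o.
o...o
.o..o
k=6  o..oo
...oo
o..o.
.o...
k=7  o..oo
..ooo
ooo..
.oo..
k=8  o....
..oo.
ooo..
.oo..
k=9  o....
..oo.
.oo..
o.o..
k=10  o.ooo
..o..
.oo..
o.o..
k=11  o.oo.
..ooo
.oo.o
o.o..
k=12  o.oo.
...oo
...oo
o....
k=13  o.oo.
....o
..o..
o..o.
k=14  o.oo.
....o
.oo..
.ooo.
k=15  .o.o.
.o..o
.oo..
.ooo.
k=16  .o.o.
.o.oo
.o.oo
.oo..
k=17  .o.oo
.o...
.o.o.
.oo..
k=18  .oooo
..oo.
.ooo.
.oo..
k=19  .oooo
..o..
.o..o
.ooo.
k=20  .oo..
..o.o
.o..o
.ooo.
k=21  ...o.
....o
.o..o
.ooo.
k=22  oo.o.
o...o
.o..o
.ooo.
k=23  o..o.
.oo.o
....o
.ooo.
k=24  o...o
.oo..
....o
.ooo.

0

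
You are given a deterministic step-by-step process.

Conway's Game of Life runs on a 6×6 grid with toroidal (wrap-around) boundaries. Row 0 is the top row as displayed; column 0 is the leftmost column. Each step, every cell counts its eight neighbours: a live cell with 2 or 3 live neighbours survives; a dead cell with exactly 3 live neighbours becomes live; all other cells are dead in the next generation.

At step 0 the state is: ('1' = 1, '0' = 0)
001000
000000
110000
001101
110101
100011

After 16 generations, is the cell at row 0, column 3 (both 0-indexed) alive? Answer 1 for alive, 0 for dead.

0

t=0: 001000
000000
110000
001101
110101
100011
t=1: 000001
010000
111000
000101
010100
001110
t=2: 001110
011000
111000
000110
000000
001110
t=3: 000010
100000
100000
011100
001000
001010
t=4: 000101
000001
101000
011100
000000
000000
t=5: 000010
100011
101100
011100
001000
000000
t=6: 000010
110010
100000
000000
011100
000000
t=7: 000001
110000
110001
011000
001000
001100
t=8: 111000
010000
000001
001000
000000
001100
t=9: 100100
011000
000000
000000
001100
001100
t=10: 000100
011000
000000
000000
001100
010010
t=11: 010100
001000
000000
000000
001100
000010
t=12: 001100
001000
000000
000000
000100
000010
t=13: 001100
001100
000000
000000
000000
001010
t=14: 010010
001100
000000
000000
000000
001000
t=15: 010000
001100
000000
000000
000000
000000
t=16: 001000
001000
000000
000000
000000
000000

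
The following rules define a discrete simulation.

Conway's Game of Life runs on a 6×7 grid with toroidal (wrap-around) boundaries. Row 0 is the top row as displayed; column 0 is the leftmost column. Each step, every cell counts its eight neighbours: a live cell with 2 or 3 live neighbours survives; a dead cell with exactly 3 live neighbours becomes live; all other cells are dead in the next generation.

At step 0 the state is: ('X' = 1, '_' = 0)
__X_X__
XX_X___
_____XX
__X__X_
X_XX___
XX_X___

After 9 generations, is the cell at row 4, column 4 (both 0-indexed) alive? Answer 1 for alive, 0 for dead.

0) __X_X__
XX_X___
_____XX
__X__X_
X_XX___
XX_X___
1) ____X__
XXXXXXX
XXX_XXX
_XXXXX_
X__XX_X
X___X__
2) __X____
_______
_______
_______
X_____X
X___X_X
3) _______
_______
_______
_______
X____XX
XX___XX
4) X_____X
_______
_______
______X
_X___X_
_X___X_
5) X_____X
_______
_______
_______
X____XX
_X___X_
6) X_____X
_______
_______
______X
X____XX
_X___X_
7) X_____X
_______
_______
X____XX
X____X_
_X___X_
8) X_____X
_______
______X
X____X_
XX__XX_
_X___X_
9) X_____X
X_____X
______X
XX__XX_
XX__XX_
_X__XX_

1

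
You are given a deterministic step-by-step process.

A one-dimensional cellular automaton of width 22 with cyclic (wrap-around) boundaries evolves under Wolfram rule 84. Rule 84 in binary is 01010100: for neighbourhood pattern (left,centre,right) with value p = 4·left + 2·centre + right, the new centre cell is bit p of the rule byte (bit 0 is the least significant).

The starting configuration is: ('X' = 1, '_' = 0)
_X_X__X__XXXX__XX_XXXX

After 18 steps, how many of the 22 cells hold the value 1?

10

[0] _X_X__X__XXXX__XX_XXXX
[1] _X_XX_XX____XX__X____X
[2] _X__X__XX____XX_XX___X
[3] _XX_XX__XX____X__XX__X
[4] __X__XX__XX___XX__XX_X
[5] X_XX__XX__XX___XX__X_X
[6] X__XX__XX__XX___XX_X__
[7] XX__XX__XX__XX___X_XX_
[8] _XX__XX__XX__XX__X__X_
[9] __XX__XX__XX__XX_XX_XX
[10] X__XX__XX__XX__X__X__X
[11] XX__XX__XX__XX_XX_XX__
[12] _XX__XX__XX__X__X__XX_
[13] __XX__XX__XX_XX_XX__XX
[14] X__XX__XX__X__X__XX__X
[15] XX__XX__XX_XX_XX__XX__
[16] _XX__XX__X__X__XX__XX_
[17] __XX__XX_XX_XX__XX__XX
[18] X__XX__X__X__XX__XX__X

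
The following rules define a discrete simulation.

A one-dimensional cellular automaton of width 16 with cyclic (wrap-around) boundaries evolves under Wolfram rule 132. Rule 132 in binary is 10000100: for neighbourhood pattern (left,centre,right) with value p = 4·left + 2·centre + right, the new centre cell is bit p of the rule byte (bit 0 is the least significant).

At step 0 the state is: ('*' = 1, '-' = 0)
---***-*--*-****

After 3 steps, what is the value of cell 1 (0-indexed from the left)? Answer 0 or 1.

t=0: ---***-*--*-****
t=1: ----*--*--*--**-
t=2: ----*--*--*-----
t=3: ----*--*--*-----

0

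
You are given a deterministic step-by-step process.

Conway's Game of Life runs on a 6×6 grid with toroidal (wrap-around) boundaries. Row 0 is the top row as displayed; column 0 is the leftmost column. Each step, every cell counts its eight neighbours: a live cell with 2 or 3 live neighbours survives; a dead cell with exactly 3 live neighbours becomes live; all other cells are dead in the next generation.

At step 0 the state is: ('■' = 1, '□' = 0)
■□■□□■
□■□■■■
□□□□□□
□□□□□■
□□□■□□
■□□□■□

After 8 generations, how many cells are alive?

6

[0] ■□■□□■
□■□■■■
□□□□□□
□□□□□■
□□□■□□
■□□□■□
[1] □□■□□□
□■■■■■
■□□□□■
□□□□□□
□□□□■■
■■□■■□
[2] □□□□□□
□■■■■■
■■■■□■
■□□□■□
■□□■■■
■■■■■□
[3] □□□□□□
□□□□□■
□□□□□□
□□□□□□
□□□□□□
■■■□□□
[4] ■■□□□□
□□□□□□
□□□□□□
□□□□□□
□■□□□□
□■□□□□
[5] ■■□□□□
□□□□□□
□□□□□□
□□□□□□
□□□□□□
□■■□□□
[6] ■■■□□□
□□□□□□
□□□□□□
□□□□□□
□□□□□□
■■■□□□
[7] ■□■□□□
□■□□□□
□□□□□□
□□□□□□
□■□□□□
■□■□□□
[8] ■□■□□□
□■□□□□
□□□□□□
□□□□□□
□■□□□□
■□■□□□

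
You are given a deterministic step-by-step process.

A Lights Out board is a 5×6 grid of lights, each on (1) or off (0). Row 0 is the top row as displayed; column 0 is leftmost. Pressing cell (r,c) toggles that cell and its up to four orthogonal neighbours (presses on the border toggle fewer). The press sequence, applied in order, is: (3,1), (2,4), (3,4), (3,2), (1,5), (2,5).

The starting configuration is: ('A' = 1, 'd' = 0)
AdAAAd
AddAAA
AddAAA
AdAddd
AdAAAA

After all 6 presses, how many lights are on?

17

0) AdAAAd
AddAAA
AddAAA
AdAddd
AdAAAA
1) AdAAAd
AddAAA
AAdAAA
dAdddd
AAAAAA
2) AdAAAd
AddAdA
AAdddd
dAddAd
AAAAAA
3) AdAAAd
AddAdA
AAddAd
dAdAdA
AAAAdA
4) AdAAAd
AddAdA
AAAdAd
ddAddA
AAdAdA
5) AdAAAA
AddAAd
AAAdAA
ddAddA
AAdAdA
6) AdAAAA
AddAAA
AAAddd
ddAddd
AAdAdA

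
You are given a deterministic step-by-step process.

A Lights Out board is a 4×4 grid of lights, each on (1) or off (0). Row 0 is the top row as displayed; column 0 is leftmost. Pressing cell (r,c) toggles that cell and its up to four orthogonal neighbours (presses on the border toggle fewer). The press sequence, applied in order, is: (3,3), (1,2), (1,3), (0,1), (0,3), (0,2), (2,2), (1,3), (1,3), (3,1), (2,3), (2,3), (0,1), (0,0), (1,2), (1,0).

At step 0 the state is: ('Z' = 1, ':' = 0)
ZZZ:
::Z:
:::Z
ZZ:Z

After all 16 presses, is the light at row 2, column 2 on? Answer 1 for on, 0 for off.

1

k=0  ZZZ:
::Z:
:::Z
ZZ:Z
k=1  ZZZ:
::Z:
::::
ZZZ:
k=2  ZZ::
:Z:Z
::Z:
ZZZ:
k=3  ZZ:Z
:ZZ:
::ZZ
ZZZ:
k=4  ::ZZ
::Z:
::ZZ
ZZZ:
k=5  ::::
::ZZ
::ZZ
ZZZ:
k=6  :ZZZ
:::Z
::ZZ
ZZZ:
k=7  :ZZZ
::ZZ
:Z::
ZZ::
k=8  :ZZ:
::::
:Z:Z
ZZ::
k=9  :ZZZ
::ZZ
:Z::
ZZ::
k=10  :ZZZ
::ZZ
::::
::Z:
k=11  :ZZZ
::Z:
::ZZ
::ZZ
k=12  :ZZZ
::ZZ
::::
::Z:
k=13  Z::Z
:ZZZ
::::
::Z:
k=14  :Z:Z
ZZZZ
::::
::Z:
k=15  :ZZZ
Z:::
::Z:
::Z:
k=16  ZZZZ
:Z::
Z:Z:
::Z:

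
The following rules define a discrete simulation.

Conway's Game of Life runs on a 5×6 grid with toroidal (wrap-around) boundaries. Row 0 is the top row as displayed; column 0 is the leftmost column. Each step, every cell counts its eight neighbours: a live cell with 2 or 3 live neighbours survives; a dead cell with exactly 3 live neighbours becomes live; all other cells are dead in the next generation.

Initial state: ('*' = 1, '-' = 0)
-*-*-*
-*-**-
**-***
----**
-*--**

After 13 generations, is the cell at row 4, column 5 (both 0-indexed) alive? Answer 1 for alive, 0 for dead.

1

[0] -*-*-*
-*-**-
**-***
----**
-*--**
[1] -*-*-*
-*----
-*----
-**---
--**--
[2] **-**-
-*----
**----
-*-*--
*--**-
[3] **-**-
-----*
**----
-*-***
*-----
[4] **--*-
--*-**
-**---
-**-**
------
[5] **-**-
--*-**
------
****--
--***-
[6] **----
***-**
*---**
-*--*-
------
[7] --*---
--***-
--*---
*---*-
**----
[8] --*---
-**---
-**-**
*----*
**---*
[9] --*---
*-----
--****
--*---
-*---*
[10] **----
-**-**
-*****
***--*
-**---
[11] ---*-*
------
------
-----*
-----*
[12] ----*-
------
------
------
*----*
[13] -----*
------
------
------
-----*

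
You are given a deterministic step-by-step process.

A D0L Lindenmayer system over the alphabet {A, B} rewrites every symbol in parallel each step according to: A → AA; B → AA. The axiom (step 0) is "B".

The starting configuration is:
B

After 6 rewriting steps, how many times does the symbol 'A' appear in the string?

64

step 0: B
step 1: AA
step 2: AAAA
step 3: AAAAAAAA
step 4: AAAAAAAAAAAAAAAA
step 5: AAAAAAAAAAAAAAAAAAAAAAAAAAAAAAAA
step 6: AAAAAAAAAAAAAAAAAAAAAAAAAAAAAAAAAAAAAAAAAAAAAAAAAAAAAAAAAAAAAAAA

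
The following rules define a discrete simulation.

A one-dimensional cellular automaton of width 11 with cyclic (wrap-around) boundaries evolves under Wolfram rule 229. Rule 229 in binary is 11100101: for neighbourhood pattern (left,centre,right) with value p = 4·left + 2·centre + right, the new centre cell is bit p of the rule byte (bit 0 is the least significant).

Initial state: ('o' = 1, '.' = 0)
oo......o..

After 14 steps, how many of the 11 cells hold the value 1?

9

k=0  oo......o..
k=1  .o.oooo.o..
k=2  .oo.ooooo.o
k=3  o.oo.oooooo
k=4  oo.oo.ooooo
k=5  ooo.oo.oooo
k=6  oooo.oo.ooo
k=7  ooooo.oo.oo
k=8  oooooo.oo.o
k=9  ooooooo.oo.
k=10  .ooooooo.oo
k=11  o.ooooooo.o
k=12  oo.ooooooo.
k=13  .oo.ooooooo
k=14  o.oo.oooooo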